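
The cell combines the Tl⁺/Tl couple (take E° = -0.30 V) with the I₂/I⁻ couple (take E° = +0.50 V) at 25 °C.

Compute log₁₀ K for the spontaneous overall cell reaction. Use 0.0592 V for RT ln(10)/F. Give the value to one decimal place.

27.0

Cathode: I₂/I⁻; anode: Tl⁺/Tl. E°cell = +0.80 V, n = 2.
log K = nE°cell / 0.0592 = (2)(+0.80) / 0.0592 = 27.0.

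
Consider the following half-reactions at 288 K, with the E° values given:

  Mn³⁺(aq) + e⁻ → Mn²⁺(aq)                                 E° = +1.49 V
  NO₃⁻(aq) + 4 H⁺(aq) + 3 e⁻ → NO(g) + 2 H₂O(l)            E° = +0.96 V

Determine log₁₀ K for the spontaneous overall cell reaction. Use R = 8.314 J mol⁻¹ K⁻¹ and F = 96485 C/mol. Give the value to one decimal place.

Cathode: Mn³⁺/Mn²⁺; anode: NO₃⁻/NO. E°cell = (+1.49) − (+0.96) = +0.53 V, with n = 3.
ΔG° = −nFE° = −RT ln K, so ln K = nFE°/(RT) = (3)(96485)(+0.53) / ((8.314)(288)) = 64.070.
log₁₀ K = 64.070 / ln 10 = 27.8.

27.8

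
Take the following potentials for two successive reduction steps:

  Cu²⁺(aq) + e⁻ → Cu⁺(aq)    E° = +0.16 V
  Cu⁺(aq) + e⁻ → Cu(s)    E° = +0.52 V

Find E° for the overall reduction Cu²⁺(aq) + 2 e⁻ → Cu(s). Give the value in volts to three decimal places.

Standard free energies of sequential steps add: ΔG°₃ = ΔG°₁ + ΔG°₂, so n₃E°₃ = n₁E°₁ + n₂E°₂.
E°₃ = (1×+0.16 + 1×+0.52) / 2 = (+0.680) / 2 = +0.340 V.

+0.340 V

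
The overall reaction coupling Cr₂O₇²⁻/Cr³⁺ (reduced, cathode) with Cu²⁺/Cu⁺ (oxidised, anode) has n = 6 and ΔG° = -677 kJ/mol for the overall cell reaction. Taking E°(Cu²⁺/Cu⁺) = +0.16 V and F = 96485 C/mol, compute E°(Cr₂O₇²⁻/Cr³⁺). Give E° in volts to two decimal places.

+1.33 V

E°cell = −ΔG°/(nF) = −(-677×10³)/((6)(96485)) = +1.169 V.
Since Cr₂O₇²⁻/Cr³⁺ is the cathode and Cu²⁺/Cu⁺ the anode, E°cell = E°(Cr₂O₇²⁻/Cr³⁺) − E°(Cu²⁺/Cu⁺).
So E°(Cr₂O₇²⁻/Cr³⁺) = E°cell + E°(Cu²⁺/Cu⁺) = +1.169 + (+0.16) = +1.33 V.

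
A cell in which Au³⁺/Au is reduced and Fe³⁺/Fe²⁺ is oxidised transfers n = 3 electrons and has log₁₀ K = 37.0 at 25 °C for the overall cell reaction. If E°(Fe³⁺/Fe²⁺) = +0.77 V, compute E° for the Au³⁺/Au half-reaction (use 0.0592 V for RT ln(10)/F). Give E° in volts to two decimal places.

E°cell = (0.0592/n)·log K = (0.0592/3)(37.0) = +0.730 V.
Since Au³⁺/Au is the cathode and Fe³⁺/Fe²⁺ the anode, E°cell = E°(Au³⁺/Au) − E°(Fe³⁺/Fe²⁺).
So E°(Au³⁺/Au) = E°cell + E°(Fe³⁺/Fe²⁺) = +0.730 + (+0.77) = +1.50 V.

+1.50 V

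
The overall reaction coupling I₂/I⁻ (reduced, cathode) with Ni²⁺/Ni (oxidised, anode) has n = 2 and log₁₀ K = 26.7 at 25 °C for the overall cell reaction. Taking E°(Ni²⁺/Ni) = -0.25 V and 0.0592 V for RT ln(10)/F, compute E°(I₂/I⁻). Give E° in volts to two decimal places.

+0.54 V

E°cell = (0.0592/n)·log K = (0.0592/2)(26.7) = +0.790 V.
Since I₂/I⁻ is the cathode and Ni²⁺/Ni the anode, E°cell = E°(I₂/I⁻) − E°(Ni²⁺/Ni).
So E°(I₂/I⁻) = E°cell + E°(Ni²⁺/Ni) = +0.790 + (-0.25) = +0.54 V.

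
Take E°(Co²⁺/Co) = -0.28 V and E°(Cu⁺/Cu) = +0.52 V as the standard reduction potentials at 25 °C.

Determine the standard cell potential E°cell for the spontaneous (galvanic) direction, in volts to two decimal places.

+0.80 V

The Cu⁺/Cu couple has the higher reduction potential, so it is the cathode; Co²⁺/Co is oxidised at the anode.
E°cell = E°(cathode) − E°(anode) = (+0.52) − (-0.28) = +0.80 V.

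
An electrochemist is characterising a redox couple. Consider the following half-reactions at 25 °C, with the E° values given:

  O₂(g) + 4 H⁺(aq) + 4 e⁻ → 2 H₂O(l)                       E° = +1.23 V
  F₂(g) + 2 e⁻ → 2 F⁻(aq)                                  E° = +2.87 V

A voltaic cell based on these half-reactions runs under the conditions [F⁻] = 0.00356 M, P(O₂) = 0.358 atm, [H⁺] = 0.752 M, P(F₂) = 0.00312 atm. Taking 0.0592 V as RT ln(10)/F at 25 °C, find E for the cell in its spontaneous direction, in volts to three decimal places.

F₂/F⁻ is the cathode (higher E°), O₂/H₂O the anode: E°cell = +2.87 − (+1.23) = +1.64 V, n = 4.
Overall: 2 F₂(g) + 2 H₂O(l) → 4 F⁻(aq) + O₂(g) + 4 H⁺(aq)
Q = [F⁻]^4·P(O₂)·[H⁺]^4 / (P(F₂)^2); log Q = -5.724.
E = E° − (0.0592/n) log Q = +1.64 − (0.0592/4)(-5.724) = +1.725 V.

+1.725 V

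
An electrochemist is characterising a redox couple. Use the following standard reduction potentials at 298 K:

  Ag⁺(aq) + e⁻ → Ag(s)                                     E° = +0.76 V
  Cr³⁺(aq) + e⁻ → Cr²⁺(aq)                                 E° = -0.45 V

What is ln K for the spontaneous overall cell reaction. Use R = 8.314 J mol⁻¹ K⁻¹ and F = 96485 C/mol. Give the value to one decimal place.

47.1

Cathode: Ag⁺/Ag; anode: Cr³⁺/Cr²⁺. E°cell = (+0.76) − (-0.45) = +1.21 V, with n = 1.
ΔG° = −nFE° = −RT ln K, so ln K = nFE°/(RT) = (1)(96485)(+1.21) / ((8.314)(298)) = 47.121.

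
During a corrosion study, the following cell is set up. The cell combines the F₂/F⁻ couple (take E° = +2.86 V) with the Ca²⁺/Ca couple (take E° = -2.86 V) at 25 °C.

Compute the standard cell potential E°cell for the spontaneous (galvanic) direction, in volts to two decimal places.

The F₂/F⁻ couple has the higher reduction potential, so it is the cathode; Ca²⁺/Ca is oxidised at the anode.
E°cell = E°(cathode) − E°(anode) = (+2.86) − (-2.86) = +5.72 V.

+5.72 V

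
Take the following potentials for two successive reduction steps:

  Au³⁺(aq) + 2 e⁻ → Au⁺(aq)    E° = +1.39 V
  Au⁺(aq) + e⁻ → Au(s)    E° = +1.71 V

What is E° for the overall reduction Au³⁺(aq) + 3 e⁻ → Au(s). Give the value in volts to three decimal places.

Standard free energies of sequential steps add: ΔG°₃ = ΔG°₁ + ΔG°₂, so n₃E°₃ = n₁E°₁ + n₂E°₂.
E°₃ = (2×+1.39 + 1×+1.71) / 3 = (+4.490) / 3 = +1.497 V.

+1.497 V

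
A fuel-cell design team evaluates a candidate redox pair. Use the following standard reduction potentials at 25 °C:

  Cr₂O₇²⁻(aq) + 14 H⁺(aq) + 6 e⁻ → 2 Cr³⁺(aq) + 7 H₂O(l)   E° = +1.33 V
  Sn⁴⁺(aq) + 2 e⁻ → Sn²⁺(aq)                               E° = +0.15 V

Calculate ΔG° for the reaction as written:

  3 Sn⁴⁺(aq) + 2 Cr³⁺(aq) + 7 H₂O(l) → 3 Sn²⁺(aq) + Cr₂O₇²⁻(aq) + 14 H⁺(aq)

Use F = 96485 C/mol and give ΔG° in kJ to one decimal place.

As written, Sn⁴⁺/Sn²⁺ is reduced (cathode) and Cr₂O₇²⁻/Cr³⁺ is oxidised (anode), so E°cell = (+0.15) − (+1.33) = -1.18 V.
Balancing electrons gives n = 6.
ΔG° = −nFE° = −(6)(96485)(-1.18) = 683,114 J = +683.1 kJ.

+683.1 kJ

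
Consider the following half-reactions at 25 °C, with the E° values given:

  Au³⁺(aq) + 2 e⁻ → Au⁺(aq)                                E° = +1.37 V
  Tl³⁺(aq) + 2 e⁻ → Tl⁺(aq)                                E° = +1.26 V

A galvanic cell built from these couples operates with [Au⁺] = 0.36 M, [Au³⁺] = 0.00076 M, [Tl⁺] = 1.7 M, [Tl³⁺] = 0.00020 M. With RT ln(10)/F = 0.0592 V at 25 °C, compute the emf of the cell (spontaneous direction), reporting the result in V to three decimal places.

+0.147 V

Au³⁺/Au⁺ is the cathode (higher E°), Tl³⁺/Tl⁺ the anode: E°cell = +1.37 − (+1.26) = +0.11 V, n = 2.
Overall: Au³⁺(aq) + Tl⁺(aq) → Au⁺(aq) + Tl³⁺(aq)
Q = [Au⁺]·[Tl³⁺] / ([Au³⁺]·[Tl⁺]); log Q = -1.254.
E = E° − (0.0592/n) log Q = +0.11 − (0.0592/2)(-1.254) = +0.147 V.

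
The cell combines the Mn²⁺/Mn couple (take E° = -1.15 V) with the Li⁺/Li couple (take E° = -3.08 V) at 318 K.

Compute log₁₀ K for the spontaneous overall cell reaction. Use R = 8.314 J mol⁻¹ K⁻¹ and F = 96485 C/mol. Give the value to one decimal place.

Cathode: Mn²⁺/Mn; anode: Li⁺/Li. E°cell = (-1.15) − (-3.08) = +1.93 V, with n = 2.
ΔG° = −nFE° = −RT ln K, so ln K = nFE°/(RT) = (2)(96485)(+1.93) / ((8.314)(318)) = 140.867.
log₁₀ K = 140.867 / ln 10 = 61.2.

61.2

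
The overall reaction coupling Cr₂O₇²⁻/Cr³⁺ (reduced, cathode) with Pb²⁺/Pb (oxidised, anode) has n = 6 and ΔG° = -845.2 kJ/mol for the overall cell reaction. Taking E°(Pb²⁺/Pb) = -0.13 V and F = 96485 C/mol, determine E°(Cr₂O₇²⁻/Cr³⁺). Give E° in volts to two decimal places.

+1.33 V

E°cell = −ΔG°/(nF) = −(-845.2×10³)/((6)(96485)) = +1.460 V.
Since Cr₂O₇²⁻/Cr³⁺ is the cathode and Pb²⁺/Pb the anode, E°cell = E°(Cr₂O₇²⁻/Cr³⁺) − E°(Pb²⁺/Pb).
So E°(Cr₂O₇²⁻/Cr³⁺) = E°cell + E°(Pb²⁺/Pb) = +1.460 + (-0.13) = +1.33 V.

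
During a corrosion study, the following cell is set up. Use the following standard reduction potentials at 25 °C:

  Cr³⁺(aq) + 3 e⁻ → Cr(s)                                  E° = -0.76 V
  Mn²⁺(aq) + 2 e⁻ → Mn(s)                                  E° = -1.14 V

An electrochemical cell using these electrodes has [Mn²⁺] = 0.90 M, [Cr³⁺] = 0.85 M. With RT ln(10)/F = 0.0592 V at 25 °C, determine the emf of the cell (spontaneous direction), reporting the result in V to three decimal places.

+0.380 V

Cr³⁺/Cr is the cathode (higher E°), Mn²⁺/Mn the anode: E°cell = -0.76 − (-1.14) = +0.38 V, n = 6.
Overall: 2 Cr³⁺(aq) + 3 Mn(s) → 2 Cr(s) + 3 Mn²⁺(aq)
Q = [Mn²⁺]^3 / ([Cr³⁺]^2); log Q = 0.004.
E = E° − (0.0592/n) log Q = +0.38 − (0.0592/6)(0.004) = +0.380 V.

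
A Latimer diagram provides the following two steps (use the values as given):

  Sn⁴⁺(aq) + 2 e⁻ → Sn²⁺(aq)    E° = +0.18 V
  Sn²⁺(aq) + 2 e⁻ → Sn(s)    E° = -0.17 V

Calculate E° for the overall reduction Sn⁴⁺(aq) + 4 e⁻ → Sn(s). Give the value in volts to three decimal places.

+0.005 V

Since ΔG° = −nFE° is additive over sequential reductions, n₃E°₃ = n₁E°₁ + n₂E°₂.
E°₃ = (2×+0.18 + 2×-0.17) / 4 = (+0.020) / 4 = +0.005 V.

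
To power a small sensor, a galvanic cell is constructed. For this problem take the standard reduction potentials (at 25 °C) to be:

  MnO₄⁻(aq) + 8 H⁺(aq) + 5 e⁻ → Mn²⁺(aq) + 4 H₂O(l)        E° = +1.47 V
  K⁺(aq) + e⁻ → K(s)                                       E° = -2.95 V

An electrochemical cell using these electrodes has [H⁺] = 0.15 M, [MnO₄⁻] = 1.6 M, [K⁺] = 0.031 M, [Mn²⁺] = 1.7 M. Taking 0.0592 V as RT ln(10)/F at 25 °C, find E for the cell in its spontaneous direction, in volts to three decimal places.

MnO₄⁻/Mn²⁺ is the cathode (higher E°), K⁺/K the anode: E°cell = +1.47 − (-2.95) = +4.42 V, n = 5.
Overall: MnO₄⁻(aq) + 8 H⁺(aq) + 5 K(s) → Mn²⁺(aq) + 4 H₂O(l) + 5 K⁺(aq)
Q = [Mn²⁺]·[K⁺]^5 / ([MnO₄⁻]·[H⁺]^8); log Q = -0.926.
E = E° − (0.0592/n) log Q = +4.42 − (0.0592/5)(-0.926) = +4.431 V.

+4.431 V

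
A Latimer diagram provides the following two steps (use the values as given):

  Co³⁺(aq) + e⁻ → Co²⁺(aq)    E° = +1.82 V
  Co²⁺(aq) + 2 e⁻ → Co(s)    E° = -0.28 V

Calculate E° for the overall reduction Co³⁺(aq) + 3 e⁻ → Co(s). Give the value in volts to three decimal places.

+0.420 V

Standard free energies of sequential steps add: ΔG°₃ = ΔG°₁ + ΔG°₂, so n₃E°₃ = n₁E°₁ + n₂E°₂.
E°₃ = (1×+1.82 + 2×-0.28) / 3 = (+1.260) / 3 = +0.420 V.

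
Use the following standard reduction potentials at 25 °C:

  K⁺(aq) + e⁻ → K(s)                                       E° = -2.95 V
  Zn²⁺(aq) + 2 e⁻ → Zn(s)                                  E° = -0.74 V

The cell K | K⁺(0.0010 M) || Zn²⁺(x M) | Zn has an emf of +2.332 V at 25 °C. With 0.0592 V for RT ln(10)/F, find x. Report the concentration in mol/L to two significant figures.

Zn²⁺/Zn is the cathode, K⁺/K the anode: E°cell = +2.21 V, n = 2.
Overall reaction: Zn²⁺(aq) + 2 K(s) → Zn(s) + 2 K⁺(aq); Q = [K⁺]^2/[Zn²⁺]^1.
From E = E° − (0.0592/n) log Q: log Q = (E° − E)·n/0.0592 = (+2.21 − (+2.332))·2/0.0592 = -4.1216.
So 1·log[Zn²⁺] = 2·log(0.001) − log Q = -6.0000 − (-4.1216) = -1.8784; [Zn²⁺] = 10^(-1.8784) ≈ 0.013 M.

0.013 M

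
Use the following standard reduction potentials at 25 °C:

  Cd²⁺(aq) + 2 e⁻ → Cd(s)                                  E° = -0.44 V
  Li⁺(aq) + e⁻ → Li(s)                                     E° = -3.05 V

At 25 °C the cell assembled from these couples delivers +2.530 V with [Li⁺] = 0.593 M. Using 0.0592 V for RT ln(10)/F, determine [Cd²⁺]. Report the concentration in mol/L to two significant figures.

Cd²⁺/Cd is the cathode, Li⁺/Li the anode: E°cell = +2.61 V, n = 2.
Overall reaction: Cd²⁺(aq) + 2 Li(s) → Cd(s) + 2 Li⁺(aq); Q = [Li⁺]^2/[Cd²⁺]^1.
From E = E° − (0.0592/n) log Q: log Q = (E° − E)·n/0.0592 = (+2.61 − (+2.530))·2/0.0592 = 2.7027.
So 1·log[Cd²⁺] = 2·log(0.593) − log Q = -0.4539 − (2.7027) = -3.1566; [Cd²⁺] = 10^(-3.1566) ≈ 0.00070 M.

0.00070 M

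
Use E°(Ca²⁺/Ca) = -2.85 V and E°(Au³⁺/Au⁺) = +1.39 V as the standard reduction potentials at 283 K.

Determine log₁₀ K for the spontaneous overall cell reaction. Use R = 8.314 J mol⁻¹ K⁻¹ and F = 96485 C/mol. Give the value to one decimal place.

151.0

Cathode: Au³⁺/Au⁺; anode: Ca²⁺/Ca. E°cell = (+1.39) − (-2.85) = +4.24 V, with n = 2.
ΔG° = −nFE° = −RT ln K, so ln K = nFE°/(RT) = (2)(96485)(+4.24) / ((8.314)(283)) = 347.744.
log₁₀ K = 347.744 / ln 10 = 151.0.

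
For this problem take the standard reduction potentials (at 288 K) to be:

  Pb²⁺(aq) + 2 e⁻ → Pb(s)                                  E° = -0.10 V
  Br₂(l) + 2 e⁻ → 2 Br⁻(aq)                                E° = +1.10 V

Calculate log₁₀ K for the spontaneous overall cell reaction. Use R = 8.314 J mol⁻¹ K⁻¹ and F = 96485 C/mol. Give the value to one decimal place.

Cathode: Br₂/Br⁻; anode: Pb²⁺/Pb. E°cell = (+1.10) − (-0.10) = +1.20 V, with n = 2.
ΔG° = −nFE° = −RT ln K, so ln K = nFE°/(RT) = (2)(96485)(+1.20) / ((8.314)(288)) = 96.709.
log₁₀ K = 96.709 / ln 10 = 42.0.

42.0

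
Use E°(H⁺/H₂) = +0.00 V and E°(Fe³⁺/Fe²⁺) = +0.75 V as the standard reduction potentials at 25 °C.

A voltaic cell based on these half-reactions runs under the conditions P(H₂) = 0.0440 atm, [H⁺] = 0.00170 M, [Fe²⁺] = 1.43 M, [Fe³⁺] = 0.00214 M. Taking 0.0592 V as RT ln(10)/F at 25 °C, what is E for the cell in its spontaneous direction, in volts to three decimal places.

Fe³⁺/Fe²⁺ is the cathode (higher E°), H⁺/H₂ the anode: E°cell = +0.75 − (+0.00) = +0.75 V, n = 2.
Overall: 2 Fe³⁺(aq) + H₂(g) → 2 Fe²⁺(aq) + 2 H⁺(aq)
Q = [Fe²⁺]^2·[H⁺]^2 / ([Fe³⁺]^2·P(H₂)); log Q = 1.467.
E = E° − (0.0592/n) log Q = +0.75 − (0.0592/2)(1.467) = +0.707 V.

+0.707 V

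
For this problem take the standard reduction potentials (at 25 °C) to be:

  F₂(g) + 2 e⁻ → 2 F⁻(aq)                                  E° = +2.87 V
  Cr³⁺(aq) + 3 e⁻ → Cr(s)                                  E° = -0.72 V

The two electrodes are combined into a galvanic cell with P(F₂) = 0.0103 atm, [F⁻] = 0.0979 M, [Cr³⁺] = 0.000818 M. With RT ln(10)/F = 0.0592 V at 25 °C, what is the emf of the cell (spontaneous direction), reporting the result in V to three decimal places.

F₂/F⁻ is the cathode (higher E°), Cr³⁺/Cr the anode: E°cell = +2.87 − (-0.72) = +3.59 V, n = 6.
Overall: 3 F₂(g) + 2 Cr(s) → 6 F⁻(aq) + 2 Cr³⁺(aq)
Q = [F⁻]^6·[Cr³⁺]^2 / (P(F₂)^3); log Q = -6.268.
E = E° − (0.0592/n) log Q = +3.59 − (0.0592/6)(-6.268) = +3.652 V.

+3.652 V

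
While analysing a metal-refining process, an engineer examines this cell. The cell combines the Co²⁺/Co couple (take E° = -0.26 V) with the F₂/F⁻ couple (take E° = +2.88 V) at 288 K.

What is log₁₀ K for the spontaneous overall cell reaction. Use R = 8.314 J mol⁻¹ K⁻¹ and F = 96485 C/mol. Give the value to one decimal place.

Cathode: F₂/F⁻; anode: Co²⁺/Co. E°cell = (+2.88) − (-0.26) = +3.14 V, with n = 2.
ΔG° = −nFE° = −RT ln K, so ln K = nFE°/(RT) = (2)(96485)(+3.14) / ((8.314)(288)) = 253.056.
log₁₀ K = 253.056 / ln 10 = 109.9.

109.9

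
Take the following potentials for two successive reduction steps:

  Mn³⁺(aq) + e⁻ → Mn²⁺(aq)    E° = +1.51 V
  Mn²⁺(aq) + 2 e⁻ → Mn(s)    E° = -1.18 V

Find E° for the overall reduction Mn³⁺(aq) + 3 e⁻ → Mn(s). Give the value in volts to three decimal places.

-0.283 V

Standard free energies of sequential steps add: ΔG°₃ = ΔG°₁ + ΔG°₂, so n₃E°₃ = n₁E°₁ + n₂E°₂.
E°₃ = (1×+1.51 + 2×-1.18) / 3 = (-0.850) / 3 = -0.283 V.
Simply averaging or adding the two E° values would be wrong; the electron-weighted sum is required.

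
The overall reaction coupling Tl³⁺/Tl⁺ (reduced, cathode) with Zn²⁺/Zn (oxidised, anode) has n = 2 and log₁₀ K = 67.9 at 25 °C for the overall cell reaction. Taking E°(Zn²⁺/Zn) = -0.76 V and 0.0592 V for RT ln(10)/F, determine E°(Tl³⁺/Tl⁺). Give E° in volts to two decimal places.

+1.25 V

E°cell = (0.0592/n)·log K = (0.0592/2)(67.9) = +2.010 V.
Since Tl³⁺/Tl⁺ is the cathode and Zn²⁺/Zn the anode, E°cell = E°(Tl³⁺/Tl⁺) − E°(Zn²⁺/Zn).
So E°(Tl³⁺/Tl⁺) = E°cell + E°(Zn²⁺/Zn) = +2.010 + (-0.76) = +1.25 V.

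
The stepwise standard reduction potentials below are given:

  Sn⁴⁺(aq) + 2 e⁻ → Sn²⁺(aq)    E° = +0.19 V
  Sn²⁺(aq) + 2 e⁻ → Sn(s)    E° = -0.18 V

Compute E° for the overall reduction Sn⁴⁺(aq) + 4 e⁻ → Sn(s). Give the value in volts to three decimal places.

Adding the free-energy changes (−nFE°) of the two steps gives −n₃FE°₃ = −n₁FE°₁ − n₂FE°₂.
E°₃ = (2×+0.19 + 2×-0.18) / 4 = (+0.020) / 4 = +0.005 V.

+0.005 V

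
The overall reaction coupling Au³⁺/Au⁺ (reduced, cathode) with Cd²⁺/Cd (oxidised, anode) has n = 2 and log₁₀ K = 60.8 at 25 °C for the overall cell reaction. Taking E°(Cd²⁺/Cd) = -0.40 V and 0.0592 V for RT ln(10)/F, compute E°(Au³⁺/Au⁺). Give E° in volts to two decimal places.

+1.40 V

E°cell = (0.0592/n)·log K = (0.0592/2)(60.8) = +1.800 V.
Since Au³⁺/Au⁺ is the cathode and Cd²⁺/Cd the anode, E°cell = E°(Au³⁺/Au⁺) − E°(Cd²⁺/Cd).
So E°(Au³⁺/Au⁺) = E°cell + E°(Cd²⁺/Cd) = +1.800 + (-0.40) = +1.40 V.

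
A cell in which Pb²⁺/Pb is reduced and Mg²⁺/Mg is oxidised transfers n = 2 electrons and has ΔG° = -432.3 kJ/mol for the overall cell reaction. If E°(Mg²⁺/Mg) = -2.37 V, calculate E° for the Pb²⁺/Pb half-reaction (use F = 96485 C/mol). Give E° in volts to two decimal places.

-0.13 V

E°cell = −ΔG°/(nF) = −(-432.3×10³)/((2)(96485)) = +2.240 V.
Since Pb²⁺/Pb is the cathode and Mg²⁺/Mg the anode, E°cell = E°(Pb²⁺/Pb) − E°(Mg²⁺/Mg).
So E°(Pb²⁺/Pb) = E°cell + E°(Mg²⁺/Mg) = +2.240 + (-2.37) = -0.13 V.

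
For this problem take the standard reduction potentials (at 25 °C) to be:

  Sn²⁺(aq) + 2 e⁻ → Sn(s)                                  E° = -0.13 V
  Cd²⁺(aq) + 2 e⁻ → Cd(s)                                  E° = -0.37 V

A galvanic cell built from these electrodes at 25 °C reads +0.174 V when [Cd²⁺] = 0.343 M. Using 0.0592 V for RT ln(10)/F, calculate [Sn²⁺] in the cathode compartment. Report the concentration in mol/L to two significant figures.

0.0020 M

Sn²⁺/Sn is the cathode, Cd²⁺/Cd the anode: E°cell = +0.24 V, n = 2.
Overall reaction: Sn²⁺(aq) + Cd(s) → Sn(s) + Cd²⁺(aq); Q = [Cd²⁺]^1/[Sn²⁺]^1.
From E = E° − (0.0592/n) log Q: log Q = (E° − E)·n/0.0592 = (+0.24 − (+0.174))·2/0.0592 = 2.2297.
So 1·log[Sn²⁺] = 1·log(0.343) − log Q = -0.4647 − (2.2297) = -2.6944; [Sn²⁺] = 10^(-2.6944) ≈ 0.0020 M.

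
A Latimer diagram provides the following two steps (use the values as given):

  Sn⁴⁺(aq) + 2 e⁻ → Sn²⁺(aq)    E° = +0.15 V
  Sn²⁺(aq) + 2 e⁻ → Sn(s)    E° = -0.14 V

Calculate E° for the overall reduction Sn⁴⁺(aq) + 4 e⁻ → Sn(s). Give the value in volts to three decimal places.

+0.005 V

Since ΔG° = −nFE° is additive over sequential reductions, n₃E°₃ = n₁E°₁ + n₂E°₂.
E°₃ = (2×+0.15 + 2×-0.14) / 4 = (+0.020) / 4 = +0.005 V.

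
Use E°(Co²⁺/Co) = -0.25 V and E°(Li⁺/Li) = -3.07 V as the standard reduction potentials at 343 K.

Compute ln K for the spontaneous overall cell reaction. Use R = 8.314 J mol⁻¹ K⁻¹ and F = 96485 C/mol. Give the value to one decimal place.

190.8

Cathode: Co²⁺/Co; anode: Li⁺/Li. E°cell = (-0.25) − (-3.07) = +2.82 V, with n = 2.
ΔG° = −nFE° = −RT ln K, so ln K = nFE°/(RT) = (2)(96485)(+2.82) / ((8.314)(343)) = 190.825.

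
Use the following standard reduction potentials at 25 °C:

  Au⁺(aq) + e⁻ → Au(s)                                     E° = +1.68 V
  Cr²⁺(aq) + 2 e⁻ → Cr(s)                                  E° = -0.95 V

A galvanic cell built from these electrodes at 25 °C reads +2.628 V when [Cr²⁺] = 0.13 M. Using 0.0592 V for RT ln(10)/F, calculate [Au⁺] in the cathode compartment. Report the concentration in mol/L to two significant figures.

Au⁺/Au is the cathode, Cr²⁺/Cr the anode: E°cell = +2.63 V, n = 2.
Overall reaction: 2 Au⁺(aq) + Cr(s) → 2 Au(s) + Cr²⁺(aq); Q = [Cr²⁺]^1/[Au⁺]^2.
From E = E° − (0.0592/n) log Q: log Q = (E° − E)·n/0.0592 = (+2.63 − (+2.628))·2/0.0592 = 0.0676.
So 2·log[Au⁺] = 1·log(0.13) − log Q = -0.8861 − (0.0676) = -0.9537; log[Au⁺] = -0.9537 / 2 = -0.4768; [Au⁺] = 10^(-0.4768) ≈ 0.33 M.

0.33 M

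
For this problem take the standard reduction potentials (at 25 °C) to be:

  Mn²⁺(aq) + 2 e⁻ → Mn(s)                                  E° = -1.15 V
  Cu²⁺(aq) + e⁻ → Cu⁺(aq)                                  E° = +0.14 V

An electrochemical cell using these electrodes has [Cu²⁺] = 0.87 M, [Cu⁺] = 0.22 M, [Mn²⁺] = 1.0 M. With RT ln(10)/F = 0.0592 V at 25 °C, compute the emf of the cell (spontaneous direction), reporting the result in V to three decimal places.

+1.325 V

Cu²⁺/Cu⁺ is the cathode (higher E°), Mn²⁺/Mn the anode: E°cell = +0.14 − (-1.15) = +1.29 V, n = 2.
Overall: 2 Cu²⁺(aq) + Mn(s) → 2 Cu⁺(aq) + Mn²⁺(aq)
Q = [Cu⁺]^2·[Mn²⁺] / ([Cu²⁺]^2); log Q = -1.194.
E = E° − (0.0592/n) log Q = +1.29 − (0.0592/2)(-1.194) = +1.325 V.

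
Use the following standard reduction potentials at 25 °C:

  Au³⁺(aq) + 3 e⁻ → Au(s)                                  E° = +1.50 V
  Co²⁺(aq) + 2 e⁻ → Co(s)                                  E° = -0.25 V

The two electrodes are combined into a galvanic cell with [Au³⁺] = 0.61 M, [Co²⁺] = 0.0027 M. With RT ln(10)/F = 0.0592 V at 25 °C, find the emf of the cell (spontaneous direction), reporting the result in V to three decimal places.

+1.822 V

Au³⁺/Au is the cathode (higher E°), Co²⁺/Co the anode: E°cell = +1.50 − (-0.25) = +1.75 V, n = 6.
Overall: 2 Au³⁺(aq) + 3 Co(s) → 2 Au(s) + 3 Co²⁺(aq)
Q = [Co²⁺]^3 / ([Au³⁺]^2); log Q = -7.277.
E = E° − (0.0592/n) log Q = +1.75 − (0.0592/6)(-7.277) = +1.822 V.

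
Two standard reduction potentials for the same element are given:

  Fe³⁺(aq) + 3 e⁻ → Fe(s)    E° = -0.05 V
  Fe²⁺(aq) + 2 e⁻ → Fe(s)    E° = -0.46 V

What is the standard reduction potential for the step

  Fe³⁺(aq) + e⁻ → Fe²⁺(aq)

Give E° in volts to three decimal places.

+0.770 V

Sequential free energies add, so n₃E°₃ = n₁E°₁ + n₂E°₂.
With n₃ = 3, and the known step contributing 2×(-0.46) V, the unknown satisfies 1·E° = 3×(-0.05) − 2×(-0.46) = +0.770.
E° = +0.770 / 1 = +0.770 V.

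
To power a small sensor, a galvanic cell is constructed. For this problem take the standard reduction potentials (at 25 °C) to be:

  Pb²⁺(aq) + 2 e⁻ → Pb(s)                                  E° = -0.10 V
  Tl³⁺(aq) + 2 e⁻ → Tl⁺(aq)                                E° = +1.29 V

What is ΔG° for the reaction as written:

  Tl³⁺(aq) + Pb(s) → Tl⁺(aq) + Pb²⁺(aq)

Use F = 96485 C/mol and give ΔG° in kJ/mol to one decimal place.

-268.2 kJ/mol

As written, Tl³⁺/Tl⁺ is reduced (cathode) and Pb²⁺/Pb is oxidised (anode), so E°cell = (+1.29) − (-0.10) = +1.39 V.
Balancing electrons gives n = 2.
ΔG° = −nFE° = −(2)(96485)(+1.39) = -268,228 J = -268.2 kJ/mol.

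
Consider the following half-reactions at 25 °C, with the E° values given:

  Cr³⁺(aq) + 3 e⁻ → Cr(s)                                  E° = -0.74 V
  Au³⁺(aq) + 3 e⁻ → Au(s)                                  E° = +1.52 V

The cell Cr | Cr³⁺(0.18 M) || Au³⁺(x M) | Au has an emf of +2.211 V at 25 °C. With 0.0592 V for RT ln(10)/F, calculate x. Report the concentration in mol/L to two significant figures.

Au³⁺/Au is the cathode, Cr³⁺/Cr the anode: E°cell = +2.26 V, n = 3.
Overall reaction: Au³⁺(aq) + Cr(s) → Au(s) + Cr³⁺(aq); Q = [Cr³⁺]^1/[Au³⁺]^1.
From E = E° − (0.0592/n) log Q: log Q = (E° − E)·n/0.0592 = (+2.26 − (+2.211))·3/0.0592 = 2.4831.
So 1·log[Au³⁺] = 1·log(0.18) − log Q = -0.7447 − (2.4831) = -3.2278; [Au³⁺] = 10^(-3.2278) ≈ 0.00059 M.

0.00059 M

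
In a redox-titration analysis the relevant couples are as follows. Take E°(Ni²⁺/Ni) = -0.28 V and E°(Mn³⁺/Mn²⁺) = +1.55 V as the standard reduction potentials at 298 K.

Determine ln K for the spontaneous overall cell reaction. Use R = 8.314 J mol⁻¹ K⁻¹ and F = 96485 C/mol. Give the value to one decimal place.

Cathode: Mn³⁺/Mn²⁺; anode: Ni²⁺/Ni. E°cell = (+1.55) − (-0.28) = +1.83 V, with n = 2.
ΔG° = −nFE° = −RT ln K, so ln K = nFE°/(RT) = (2)(96485)(+1.83) / ((8.314)(298)) = 142.533.

142.5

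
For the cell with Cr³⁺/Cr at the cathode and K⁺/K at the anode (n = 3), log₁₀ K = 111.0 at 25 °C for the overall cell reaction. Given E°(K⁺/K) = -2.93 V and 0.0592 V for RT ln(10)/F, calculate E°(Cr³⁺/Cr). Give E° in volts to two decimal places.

-0.74 V

E°cell = (0.0592/n)·log K = (0.0592/3)(111.0) = +2.190 V.
Since Cr³⁺/Cr is the cathode and K⁺/K the anode, E°cell = E°(Cr³⁺/Cr) − E°(K⁺/K).
So E°(Cr³⁺/Cr) = E°cell + E°(K⁺/K) = +2.190 + (-2.93) = -0.74 V.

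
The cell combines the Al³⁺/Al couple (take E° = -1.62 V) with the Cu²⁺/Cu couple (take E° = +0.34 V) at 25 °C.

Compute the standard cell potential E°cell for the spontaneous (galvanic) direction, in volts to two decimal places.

The Cu²⁺/Cu couple has the higher reduction potential, so it is the cathode; Al³⁺/Al is oxidised at the anode.
E°cell = E°(cathode) − E°(anode) = (+0.34) − (-1.62) = +1.96 V.

+1.96 V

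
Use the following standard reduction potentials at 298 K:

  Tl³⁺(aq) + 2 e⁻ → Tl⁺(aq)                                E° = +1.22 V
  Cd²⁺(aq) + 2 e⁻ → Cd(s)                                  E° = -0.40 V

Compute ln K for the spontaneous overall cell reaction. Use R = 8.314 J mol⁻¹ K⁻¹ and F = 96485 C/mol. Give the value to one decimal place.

Cathode: Tl³⁺/Tl⁺; anode: Cd²⁺/Cd. E°cell = (+1.22) − (-0.40) = +1.62 V, with n = 2.
ΔG° = −nFE° = −RT ln K, so ln K = nFE°/(RT) = (2)(96485)(+1.62) / ((8.314)(298)) = 126.177.

126.2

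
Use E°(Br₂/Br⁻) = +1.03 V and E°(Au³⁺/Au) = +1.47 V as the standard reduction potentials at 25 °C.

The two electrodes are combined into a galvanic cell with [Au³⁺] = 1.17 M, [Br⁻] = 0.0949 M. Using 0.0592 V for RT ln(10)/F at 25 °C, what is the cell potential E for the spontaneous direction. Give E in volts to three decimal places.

+0.381 V

Au³⁺/Au is the cathode (higher E°), Br₂/Br⁻ the anode: E°cell = +1.47 − (+1.03) = +0.44 V, n = 6.
Overall: 2 Au³⁺(aq) + 6 Br⁻(aq) → 2 Au(s) + 3 Br₂(l)
Q = 1 / ([Au³⁺]^2·[Br⁻]^6); log Q = 6.000.
E = E° − (0.0592/n) log Q = +0.44 − (0.0592/6)(6.000) = +0.381 V.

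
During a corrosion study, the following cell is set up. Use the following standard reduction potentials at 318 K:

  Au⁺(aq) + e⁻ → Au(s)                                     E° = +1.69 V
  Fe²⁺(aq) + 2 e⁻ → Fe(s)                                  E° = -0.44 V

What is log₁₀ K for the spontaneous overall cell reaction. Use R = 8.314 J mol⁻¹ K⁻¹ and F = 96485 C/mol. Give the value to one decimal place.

67.5

Cathode: Au⁺/Au; anode: Fe²⁺/Fe. E°cell = (+1.69) − (-0.44) = +2.13 V, with n = 2.
ΔG° = −nFE° = −RT ln K, so ln K = nFE°/(RT) = (2)(96485)(+2.13) / ((8.314)(318)) = 155.465.
log₁₀ K = 155.465 / ln 10 = 67.5.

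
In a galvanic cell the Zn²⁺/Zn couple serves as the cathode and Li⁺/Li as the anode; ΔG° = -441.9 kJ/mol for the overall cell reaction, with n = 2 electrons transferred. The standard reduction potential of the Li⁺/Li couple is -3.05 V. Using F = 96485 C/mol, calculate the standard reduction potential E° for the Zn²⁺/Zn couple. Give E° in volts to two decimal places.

-0.76 V

E°cell = −ΔG°/(nF) = −(-441.9×10³)/((2)(96485)) = +2.290 V.
Since Zn²⁺/Zn is the cathode and Li⁺/Li the anode, E°cell = E°(Zn²⁺/Zn) − E°(Li⁺/Li).
So E°(Zn²⁺/Zn) = E°cell + E°(Li⁺/Li) = +2.290 + (-3.05) = -0.76 V.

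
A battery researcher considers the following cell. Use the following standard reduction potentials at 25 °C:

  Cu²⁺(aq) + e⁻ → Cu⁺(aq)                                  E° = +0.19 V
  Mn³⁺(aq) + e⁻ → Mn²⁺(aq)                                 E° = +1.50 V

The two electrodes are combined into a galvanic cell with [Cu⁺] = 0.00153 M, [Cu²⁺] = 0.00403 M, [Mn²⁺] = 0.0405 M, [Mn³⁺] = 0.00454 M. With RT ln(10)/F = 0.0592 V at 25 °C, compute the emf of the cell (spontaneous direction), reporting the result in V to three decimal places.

Mn³⁺/Mn²⁺ is the cathode (higher E°), Cu²⁺/Cu⁺ the anode: E°cell = +1.50 − (+0.19) = +1.31 V, n = 1.
Overall: Mn³⁺(aq) + Cu⁺(aq) → Mn²⁺(aq) + Cu²⁺(aq)
Q = [Mn²⁺]·[Cu²⁺] / ([Mn³⁺]·[Cu⁺]); log Q = 1.371.
E = E° − (0.0592/n) log Q = +1.31 − (0.0592/1)(1.371) = +1.229 V.

+1.229 V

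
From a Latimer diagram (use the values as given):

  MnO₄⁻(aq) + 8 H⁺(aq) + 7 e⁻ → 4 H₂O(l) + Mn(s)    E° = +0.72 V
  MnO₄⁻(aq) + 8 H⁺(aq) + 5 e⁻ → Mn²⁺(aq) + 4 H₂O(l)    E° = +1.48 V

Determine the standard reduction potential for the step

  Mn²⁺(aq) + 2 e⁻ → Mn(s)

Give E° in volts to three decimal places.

-1.180 V

Sequential free energies add, so n₃E°₃ = n₁E°₁ + n₂E°₂.
With n₃ = 7, and the known step contributing 5×(+1.48) V, the unknown satisfies 2·E° = 7×(+0.72) − 5×(+1.48) = -2.360.
E° = -2.360 / 2 = -1.180 V.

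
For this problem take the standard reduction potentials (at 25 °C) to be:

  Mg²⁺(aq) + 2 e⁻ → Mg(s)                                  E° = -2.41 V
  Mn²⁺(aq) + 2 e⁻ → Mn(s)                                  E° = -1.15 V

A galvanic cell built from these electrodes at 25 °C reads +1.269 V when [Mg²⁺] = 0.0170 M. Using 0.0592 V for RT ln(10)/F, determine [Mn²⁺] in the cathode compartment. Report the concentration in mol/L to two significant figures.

Mn²⁺/Mn is the cathode, Mg²⁺/Mg the anode: E°cell = +1.26 V, n = 2.
Overall reaction: Mn²⁺(aq) + Mg(s) → Mn(s) + Mg²⁺(aq); Q = [Mg²⁺]^1/[Mn²⁺]^1.
From E = E° − (0.0592/n) log Q: log Q = (E° − E)·n/0.0592 = (+1.26 − (+1.269))·2/0.0592 = -0.3041.
So 1·log[Mn²⁺] = 1·log(0.017) − log Q = -1.7696 − (-0.3041) = -1.4655; [Mn²⁺] = 10^(-1.4655) ≈ 0.034 M.

0.034 M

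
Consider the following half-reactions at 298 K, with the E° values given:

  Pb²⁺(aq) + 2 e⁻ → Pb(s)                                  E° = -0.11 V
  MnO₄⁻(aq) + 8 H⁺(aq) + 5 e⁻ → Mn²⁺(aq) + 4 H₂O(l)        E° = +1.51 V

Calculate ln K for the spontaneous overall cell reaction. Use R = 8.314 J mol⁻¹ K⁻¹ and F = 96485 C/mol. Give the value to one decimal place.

630.9

Cathode: MnO₄⁻/Mn²⁺; anode: Pb²⁺/Pb. E°cell = (+1.51) − (-0.11) = +1.62 V, with n = 10.
ΔG° = −nFE° = −RT ln K, so ln K = nFE°/(RT) = (10)(96485)(+1.62) / ((8.314)(298)) = 630.883.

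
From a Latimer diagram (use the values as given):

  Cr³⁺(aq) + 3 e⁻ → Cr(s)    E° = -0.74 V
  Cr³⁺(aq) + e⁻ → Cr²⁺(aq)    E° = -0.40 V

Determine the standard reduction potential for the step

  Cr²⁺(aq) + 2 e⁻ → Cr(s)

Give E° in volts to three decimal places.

Sequential free energies add, so n₃E°₃ = n₁E°₁ + n₂E°₂.
With n₃ = 3, and the known step contributing 1×(-0.40) V, the unknown satisfies 2·E° = 3×(-0.74) − 1×(-0.40) = -1.820.
E° = -1.820 / 2 = -0.910 V.

-0.910 V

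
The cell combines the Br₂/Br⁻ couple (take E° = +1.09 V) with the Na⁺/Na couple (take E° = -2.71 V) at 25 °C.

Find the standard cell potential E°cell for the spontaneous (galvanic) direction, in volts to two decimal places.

+3.80 V

The Br₂/Br⁻ couple has the higher reduction potential, so it is the cathode; Na⁺/Na is oxidised at the anode.
E°cell = E°(cathode) − E°(anode) = (+1.09) − (-2.71) = +3.80 V.
Since E°cell > 0, the reaction is spontaneous under standard conditions.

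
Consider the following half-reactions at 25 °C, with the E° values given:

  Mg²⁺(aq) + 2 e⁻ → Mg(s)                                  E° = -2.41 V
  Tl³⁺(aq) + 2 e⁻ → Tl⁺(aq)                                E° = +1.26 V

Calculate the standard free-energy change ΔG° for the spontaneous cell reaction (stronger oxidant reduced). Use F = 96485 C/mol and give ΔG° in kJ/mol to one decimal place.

-708.2 kJ/mol

Tl³⁺/Tl⁺ (E° = +1.26 V) is the cathode; Mg²⁺/Mg (E° = -2.41 V) is the anode, so E°cell = +3.67 V.
Balancing electrons gives n = 2 (lcm of 2 and 2).
ΔG° = −nFE° = −(2)(96485)(+3.67) = -708,200 J = -708.2 kJ/mol.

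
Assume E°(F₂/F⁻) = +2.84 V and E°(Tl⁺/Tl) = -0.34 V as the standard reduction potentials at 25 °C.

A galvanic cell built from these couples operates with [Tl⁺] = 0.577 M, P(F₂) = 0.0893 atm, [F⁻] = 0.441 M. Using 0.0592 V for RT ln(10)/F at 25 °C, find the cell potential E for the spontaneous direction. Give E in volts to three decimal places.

F₂/F⁻ is the cathode (higher E°), Tl⁺/Tl the anode: E°cell = +2.84 − (-0.34) = +3.18 V, n = 2.
Overall: F₂(g) + 2 Tl(s) → 2 F⁻(aq) + 2 Tl⁺(aq)
Q = [F⁻]^2·[Tl⁺]^2 / (P(F₂)); log Q = -0.140.
E = E° − (0.0592/n) log Q = +3.18 − (0.0592/2)(-0.140) = +3.184 V.

+3.184 V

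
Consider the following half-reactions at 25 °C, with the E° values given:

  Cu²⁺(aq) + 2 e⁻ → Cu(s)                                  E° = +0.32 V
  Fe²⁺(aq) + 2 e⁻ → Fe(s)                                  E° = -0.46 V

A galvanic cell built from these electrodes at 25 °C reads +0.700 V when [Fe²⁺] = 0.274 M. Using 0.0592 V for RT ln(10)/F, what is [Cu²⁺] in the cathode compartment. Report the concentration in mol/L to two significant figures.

Cu²⁺/Cu is the cathode, Fe²⁺/Fe the anode: E°cell = +0.78 V, n = 2.
Overall reaction: Cu²⁺(aq) + Fe(s) → Cu(s) + Fe²⁺(aq); Q = [Fe²⁺]^1/[Cu²⁺]^1.
From E = E° − (0.0592/n) log Q: log Q = (E° − E)·n/0.0592 = (+0.78 − (+0.700))·2/0.0592 = 2.7027.
So 1·log[Cu²⁺] = 1·log(0.274) − log Q = -0.5622 − (2.7027) = -3.2649; [Cu²⁺] = 10^(-3.2649) ≈ 0.00054 M.

0.00054 M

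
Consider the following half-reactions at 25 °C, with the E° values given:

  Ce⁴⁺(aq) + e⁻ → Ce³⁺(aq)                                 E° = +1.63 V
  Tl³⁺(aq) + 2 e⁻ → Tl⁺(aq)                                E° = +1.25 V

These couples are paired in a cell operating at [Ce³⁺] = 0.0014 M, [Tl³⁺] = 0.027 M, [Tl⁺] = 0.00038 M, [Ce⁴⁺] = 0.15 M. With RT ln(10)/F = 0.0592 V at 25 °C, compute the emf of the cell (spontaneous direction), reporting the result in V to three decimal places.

Ce⁴⁺/Ce³⁺ is the cathode (higher E°), Tl³⁺/Tl⁺ the anode: E°cell = +1.63 − (+1.25) = +0.38 V, n = 2.
Overall: 2 Ce⁴⁺(aq) + Tl⁺(aq) → 2 Ce³⁺(aq) + Tl³⁺(aq)
Q = [Ce³⁺]^2·[Tl³⁺] / ([Ce⁴⁺]^2·[Tl⁺]); log Q = -2.208.
E = E° − (0.0592/n) log Q = +0.38 − (0.0592/2)(-2.208) = +0.445 V.

+0.445 V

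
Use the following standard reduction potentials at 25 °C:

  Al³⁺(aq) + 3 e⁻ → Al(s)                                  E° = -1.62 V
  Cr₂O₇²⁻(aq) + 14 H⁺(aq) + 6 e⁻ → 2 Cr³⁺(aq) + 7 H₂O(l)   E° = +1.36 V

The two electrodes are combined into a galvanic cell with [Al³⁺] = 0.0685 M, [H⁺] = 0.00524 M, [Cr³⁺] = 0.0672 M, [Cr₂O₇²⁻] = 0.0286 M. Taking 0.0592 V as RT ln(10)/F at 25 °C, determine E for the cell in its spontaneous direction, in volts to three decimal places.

+2.696 V

Cr₂O₇²⁻/Cr³⁺ is the cathode (higher E°), Al³⁺/Al the anode: E°cell = +1.36 − (-1.62) = +2.98 V, n = 6.
Overall: Cr₂O₇²⁻(aq) + 14 H⁺(aq) + 2 Al(s) → 2 Cr³⁺(aq) + 7 H₂O(l) + 2 Al³⁺(aq)
Q = [Cr³⁺]^2·[Al³⁺]^2 / ([Cr₂O₇²⁻]·[H⁺]^14); log Q = 28.799.
E = E° − (0.0592/n) log Q = +2.98 − (0.0592/6)(28.799) = +2.696 V.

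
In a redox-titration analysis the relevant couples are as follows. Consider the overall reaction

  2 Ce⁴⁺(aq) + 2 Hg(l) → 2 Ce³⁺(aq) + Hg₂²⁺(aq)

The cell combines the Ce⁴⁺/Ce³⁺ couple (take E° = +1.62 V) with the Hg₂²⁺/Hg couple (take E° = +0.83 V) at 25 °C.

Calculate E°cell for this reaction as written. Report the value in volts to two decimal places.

The Ce⁴⁺/Ce³⁺ couple has the higher reduction potential, so it is the cathode; Hg₂²⁺/Hg is oxidised at the anode.
E°cell = E°(cathode) − E°(anode) = (+1.62) − (+0.83) = +0.79 V.

+0.79 V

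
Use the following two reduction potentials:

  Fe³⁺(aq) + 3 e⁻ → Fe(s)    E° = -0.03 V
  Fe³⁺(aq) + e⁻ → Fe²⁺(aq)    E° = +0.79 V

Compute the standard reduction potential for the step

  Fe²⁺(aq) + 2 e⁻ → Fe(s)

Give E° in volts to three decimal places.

Sequential free energies add, so n₃E°₃ = n₁E°₁ + n₂E°₂.
With n₃ = 3, and the known step contributing 1×(+0.79) V, the unknown satisfies 2·E° = 3×(-0.03) − 1×(+0.79) = -0.880.
E° = -0.880 / 2 = -0.440 V.

-0.440 V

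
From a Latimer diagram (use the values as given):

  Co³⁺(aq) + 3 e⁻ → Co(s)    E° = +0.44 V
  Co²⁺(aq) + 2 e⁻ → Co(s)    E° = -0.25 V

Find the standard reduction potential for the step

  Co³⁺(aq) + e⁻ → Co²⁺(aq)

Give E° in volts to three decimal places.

Sequential free energies add, so n₃E°₃ = n₁E°₁ + n₂E°₂.
With n₃ = 3, and the known step contributing 2×(-0.25) V, the unknown satisfies 1·E° = 3×(+0.44) − 2×(-0.25) = +1.820.
E° = +1.820 / 1 = +1.820 V.

+1.820 V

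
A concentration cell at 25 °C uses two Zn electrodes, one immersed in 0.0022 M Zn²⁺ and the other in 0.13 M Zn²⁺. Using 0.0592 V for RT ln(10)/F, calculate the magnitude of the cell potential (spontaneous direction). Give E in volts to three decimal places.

+0.052 V

For a concentration cell E°cell = 0. The 0.13 M side is the cathode (reduction is favoured where [Zn²⁺] is higher).
With n = 2, E = −(0.0592/2) log([Zn²⁺]ₐₙ/[Zn²⁺]꜀ₐₜ) = −(0.0592/2) log(0.0022/0.13) = −(0.0592/2)(-1.772) = +0.052 V.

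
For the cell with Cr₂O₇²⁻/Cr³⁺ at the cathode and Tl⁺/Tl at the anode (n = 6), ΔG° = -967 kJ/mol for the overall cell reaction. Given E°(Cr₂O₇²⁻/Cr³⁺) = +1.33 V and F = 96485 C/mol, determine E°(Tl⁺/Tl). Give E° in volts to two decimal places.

E°cell = −ΔG°/(nF) = −(-967×10³)/((6)(96485)) = +1.670 V.
Since Cr₂O₇²⁻/Cr³⁺ is the cathode and Tl⁺/Tl the anode, E°cell = E°(Cr₂O₇²⁻/Cr³⁺) − E°(Tl⁺/Tl).
So E°(Tl⁺/Tl) = E°(Cr₂O₇²⁻/Cr³⁺) − E°cell = (+1.33) − (+1.670) = -0.34 V.

-0.34 V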